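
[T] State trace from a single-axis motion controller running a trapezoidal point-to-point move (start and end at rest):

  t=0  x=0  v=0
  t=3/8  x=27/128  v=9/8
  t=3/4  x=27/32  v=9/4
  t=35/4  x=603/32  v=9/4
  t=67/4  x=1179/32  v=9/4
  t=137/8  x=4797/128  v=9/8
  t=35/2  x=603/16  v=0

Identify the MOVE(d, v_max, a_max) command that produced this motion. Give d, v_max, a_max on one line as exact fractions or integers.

d=603/16 v_max=9/4 a_max=3

final state: t=35/2, x=603/16, v=0 → d = 603/16
a_max = (9/8−0)/(3/8−0) = 3
max v = 9/4 over t∈[3/4,67/4] → v_max = 9/4
check: 9/4·(3/4+16) = 603/16 ✓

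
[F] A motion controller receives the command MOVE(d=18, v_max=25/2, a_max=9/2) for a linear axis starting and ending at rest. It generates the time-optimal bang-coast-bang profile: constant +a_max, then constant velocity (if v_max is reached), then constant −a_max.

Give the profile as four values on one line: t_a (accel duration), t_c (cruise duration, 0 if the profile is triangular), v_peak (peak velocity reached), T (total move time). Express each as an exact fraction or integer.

(v_max)²/a_max = (25/2)²/(9/2) = 625/18
18 < 625/18 → triangular
v_peak = √(18·9/2) = √81 = 9
t_a = 9/(9/2) = 2; t_c = 0
T = 2·2 = 4

t_a=2 t_c=0 v_peak=9 T=4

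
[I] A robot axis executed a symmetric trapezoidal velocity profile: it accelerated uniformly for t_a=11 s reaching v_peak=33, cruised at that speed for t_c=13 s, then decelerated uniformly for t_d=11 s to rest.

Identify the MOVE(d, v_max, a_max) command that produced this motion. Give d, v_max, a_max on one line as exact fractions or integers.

a_max = 33/11 = 3
d_a = ½·33·11 = 363/2; d_c = 33·13 = 429
d = 2·363/2 + 429 = 792
t_c = 13 > 0 ⇒ limit active, v_max = 33

d=792 v_max=33 a_max=3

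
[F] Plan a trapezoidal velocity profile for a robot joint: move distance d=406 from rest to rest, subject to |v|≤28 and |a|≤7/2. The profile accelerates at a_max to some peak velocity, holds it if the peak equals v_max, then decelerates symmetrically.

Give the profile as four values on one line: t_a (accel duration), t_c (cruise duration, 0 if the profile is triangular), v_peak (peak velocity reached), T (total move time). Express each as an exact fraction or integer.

t_a=8 t_c=13/2 v_peak=28 T=45/2

(v_max)²/a_max = 28²/(7/2) = 224
406 ≥ 224 → trapezoidal
t_a = 28/(7/2) = 8; v_peak = 28
d_cruise = 406 − 224 = 182; t_c = 182/28 = 13/2
T = 2·8 + 13/2 = 45/2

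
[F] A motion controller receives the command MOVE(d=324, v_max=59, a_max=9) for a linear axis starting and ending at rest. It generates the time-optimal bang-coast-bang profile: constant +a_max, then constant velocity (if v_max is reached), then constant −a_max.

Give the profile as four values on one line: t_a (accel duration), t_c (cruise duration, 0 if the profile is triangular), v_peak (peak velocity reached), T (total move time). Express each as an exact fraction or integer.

t_a=6 t_c=0 v_peak=54 T=12

vₘ²/aₘ = 59²/9 = 3481/9
324 < 3481/9 so t_c = 0
v_peak = √(324·9) = √2916 = 54
t_a = 54/9 = 6; t_c = 0
T = 2·6 = 12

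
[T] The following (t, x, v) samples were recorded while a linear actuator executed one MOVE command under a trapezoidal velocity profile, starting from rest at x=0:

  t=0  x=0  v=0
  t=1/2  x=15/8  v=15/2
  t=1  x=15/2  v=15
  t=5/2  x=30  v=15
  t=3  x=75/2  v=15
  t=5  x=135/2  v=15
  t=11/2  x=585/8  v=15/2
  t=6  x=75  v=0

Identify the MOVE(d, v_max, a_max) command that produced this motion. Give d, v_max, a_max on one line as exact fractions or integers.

d=75 v_max=15 a_max=15

final state: t=6, x=75, v=0 → d = 75
a_max = (15/2−0)/(1/2−0) = 15
max v = 15 over t∈[1,5] → v_max = 15
check: 15·(1+4) = 75 ✓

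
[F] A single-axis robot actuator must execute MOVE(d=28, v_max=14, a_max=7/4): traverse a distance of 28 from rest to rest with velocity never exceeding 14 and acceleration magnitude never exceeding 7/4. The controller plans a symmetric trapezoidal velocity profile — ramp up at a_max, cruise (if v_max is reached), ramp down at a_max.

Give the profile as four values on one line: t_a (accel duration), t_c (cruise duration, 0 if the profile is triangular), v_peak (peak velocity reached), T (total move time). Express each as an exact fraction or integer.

v_max²/a_max = 14²/(7/4) = 112
28 < 112 ⇒ no cruise
v_peak = √(28·7/4) = √49 = 7
t_a = 7/(7/4) = 4; t_c = 0
T = 2·4 = 8

t_a=4 t_c=0 v_peak=7 T=8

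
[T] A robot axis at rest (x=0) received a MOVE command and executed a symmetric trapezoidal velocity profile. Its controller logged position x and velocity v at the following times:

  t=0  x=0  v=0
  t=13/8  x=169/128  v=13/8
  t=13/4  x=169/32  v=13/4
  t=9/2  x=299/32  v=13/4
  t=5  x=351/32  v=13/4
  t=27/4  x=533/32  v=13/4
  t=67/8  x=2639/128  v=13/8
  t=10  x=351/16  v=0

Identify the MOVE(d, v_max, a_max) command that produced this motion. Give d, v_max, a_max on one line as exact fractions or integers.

final state: t=10, x=351/16, v=0 → d = 351/16
a_max = (13/8−0)/(13/8−0) = 1
max v = 13/4 over t∈[13/4,27/4] → v_max = 13/4
check: 13/4·(13/4+7/2) = 351/16 ✓

d=351/16 v_max=13/4 a_max=1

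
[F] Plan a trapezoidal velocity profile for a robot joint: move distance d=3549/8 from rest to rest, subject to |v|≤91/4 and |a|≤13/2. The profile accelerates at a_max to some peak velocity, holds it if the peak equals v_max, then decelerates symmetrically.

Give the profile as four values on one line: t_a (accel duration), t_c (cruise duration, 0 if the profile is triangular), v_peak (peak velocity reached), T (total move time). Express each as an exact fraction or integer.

t_a=7/2 t_c=16 v_peak=91/4 T=23

(v_max)²/a_max = (91/4)²/(13/2) = 637/8
3549/8 ≥ 637/8 → trapezoidal
t_a = (91/4)/(13/2) = 7/2; v_peak = 91/4
d_cruise = 3549/8 − 637/8 = 364; t_c = 364/(91/4) = 16
T = 2·7/2 + 16 = 23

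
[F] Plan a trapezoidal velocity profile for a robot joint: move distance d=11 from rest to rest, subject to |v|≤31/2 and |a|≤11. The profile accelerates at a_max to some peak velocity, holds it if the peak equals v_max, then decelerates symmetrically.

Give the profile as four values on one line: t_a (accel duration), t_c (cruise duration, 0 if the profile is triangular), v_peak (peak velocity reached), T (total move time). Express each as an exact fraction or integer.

(v_max)²/a_max = (31/2)²/11 = 961/44
11 < 961/44 → triangular
v_peak = √(11·11) = √121 = 11
t_a = 11/11 = 1; t_c = 0
T = 2·1 = 2

t_a=1 t_c=0 v_peak=11 T=2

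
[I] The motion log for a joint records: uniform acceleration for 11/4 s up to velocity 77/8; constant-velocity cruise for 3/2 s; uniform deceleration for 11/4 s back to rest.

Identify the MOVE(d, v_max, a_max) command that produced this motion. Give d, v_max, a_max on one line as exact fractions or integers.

a_max = (77/8)/(11/4) = 7/2
d_a = ½·77/8·11/4 = 847/64; d_c = 77/8·3/2 = 231/16
d = 2·847/64 + 231/16 = 1309/32
t_c = 3/2 > 0 so v_max = 77/8

d=1309/32 v_max=77/8 a_max=7/2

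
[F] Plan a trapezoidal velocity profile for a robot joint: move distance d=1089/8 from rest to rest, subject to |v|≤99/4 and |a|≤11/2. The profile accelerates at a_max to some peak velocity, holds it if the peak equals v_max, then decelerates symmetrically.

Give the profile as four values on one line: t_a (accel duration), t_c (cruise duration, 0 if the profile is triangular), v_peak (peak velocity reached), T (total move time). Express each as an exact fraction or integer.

vₘ²/aₘ = (99/4)²/(11/2) = 891/8
1089/8 ≥ 891/8 → trapezoidal
t_a = (99/4)/(11/2) = 9/2; v_peak = 99/4
d_cruise = 1089/8 − 891/8 = 99/4; t_c = (99/4)/(99/4) = 1
T = 2·9/2 + 1 = 10

t_a=9/2 t_c=1 v_peak=99/4 T=10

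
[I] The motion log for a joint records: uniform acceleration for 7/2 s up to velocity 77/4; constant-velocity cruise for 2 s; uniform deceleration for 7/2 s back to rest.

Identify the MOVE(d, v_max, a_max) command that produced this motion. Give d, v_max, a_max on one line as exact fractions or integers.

d=847/8 v_max=77/4 a_max=11/2

a_max = (77/4)/(7/2) = 11/2
d_a = ½·77/4·7/2 = 539/16; d_c = 77/4·2 = 77/2
d = 2·539/16 + 77/2 = 847/8
t_c = 2 > 0 so v_max = 77/4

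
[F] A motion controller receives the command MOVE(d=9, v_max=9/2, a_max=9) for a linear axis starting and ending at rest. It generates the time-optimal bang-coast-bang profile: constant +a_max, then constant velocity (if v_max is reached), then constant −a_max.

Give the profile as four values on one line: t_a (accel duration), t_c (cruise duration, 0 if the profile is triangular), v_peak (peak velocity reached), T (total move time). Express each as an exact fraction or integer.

vₘ²/aₘ = (9/2)²/9 = 9/4
9 ≥ 9/4 → trapezoidal
t_a = (9/2)/9 = 1/2; v_peak = 9/2
d_cruise = 9 − 9/4 = 27/4; t_c = (27/4)/(9/2) = 3/2
T = 2·1/2 + 3/2 = 5/2

t_a=1/2 t_c=3/2 v_peak=9/2 T=5/2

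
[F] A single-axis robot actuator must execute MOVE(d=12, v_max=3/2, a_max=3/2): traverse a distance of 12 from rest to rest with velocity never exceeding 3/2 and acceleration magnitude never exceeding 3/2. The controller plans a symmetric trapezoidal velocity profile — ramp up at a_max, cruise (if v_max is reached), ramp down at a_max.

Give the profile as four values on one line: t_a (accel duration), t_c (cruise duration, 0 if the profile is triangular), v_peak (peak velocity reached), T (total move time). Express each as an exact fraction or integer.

v_max²/a_max = (3/2)²/(3/2) = 3/2
12 ≥ 3/2 so v_max reached
t_a = (3/2)/(3/2) = 1; v_peak = 3/2
d_cruise = 12 − 3/2 = 21/2; t_c = (21/2)/(3/2) = 7
T = 2·1 + 7 = 9

t_a=1 t_c=7 v_peak=3/2 T=9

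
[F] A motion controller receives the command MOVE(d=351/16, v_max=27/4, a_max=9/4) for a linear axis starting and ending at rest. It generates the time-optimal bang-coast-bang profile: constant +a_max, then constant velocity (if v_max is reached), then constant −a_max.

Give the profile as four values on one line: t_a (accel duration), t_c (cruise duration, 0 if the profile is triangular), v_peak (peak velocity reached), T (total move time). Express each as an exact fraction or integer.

v_max²/a_max = (27/4)²/(9/4) = 81/4
351/16 ≥ 81/4 → trapezoidal
t_a = (27/4)/(9/4) = 3; v_peak = 27/4
d_cruise = 351/16 − 81/4 = 27/16; t_c = (27/16)/(27/4) = 1/4
T = 2·3 + 1/4 = 25/4

t_a=3 t_c=1/4 v_peak=27/4 T=25/4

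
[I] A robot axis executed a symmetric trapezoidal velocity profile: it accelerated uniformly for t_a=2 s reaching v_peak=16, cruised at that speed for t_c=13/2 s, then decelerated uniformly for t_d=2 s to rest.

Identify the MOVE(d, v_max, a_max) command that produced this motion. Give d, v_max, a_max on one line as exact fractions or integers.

d=136 v_max=16 a_max=8

a_max = 16/2 = 8
d_a = ½·16·2 = 16; d_c = 16·13/2 = 104
d = 2·16 + 104 = 136
t_c = 13/2 > 0 → v_max = v_peak = 16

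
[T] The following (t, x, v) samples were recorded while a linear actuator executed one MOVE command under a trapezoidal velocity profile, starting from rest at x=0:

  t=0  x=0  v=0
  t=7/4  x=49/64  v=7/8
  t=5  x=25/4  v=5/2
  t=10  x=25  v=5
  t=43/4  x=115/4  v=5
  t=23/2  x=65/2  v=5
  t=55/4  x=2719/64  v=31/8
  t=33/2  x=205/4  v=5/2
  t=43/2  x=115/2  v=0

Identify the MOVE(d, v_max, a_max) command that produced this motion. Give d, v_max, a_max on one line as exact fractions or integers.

final state: t=43/2, x=115/2, v=0 → d = 115/2
a_max = (7/8−0)/(7/4−0) = 1/2
max v = 5 over t∈[10,23/2] → v_max = 5
check: 5·(10+3/2) = 115/2 ✓

d=115/2 v_max=5 a_max=1/2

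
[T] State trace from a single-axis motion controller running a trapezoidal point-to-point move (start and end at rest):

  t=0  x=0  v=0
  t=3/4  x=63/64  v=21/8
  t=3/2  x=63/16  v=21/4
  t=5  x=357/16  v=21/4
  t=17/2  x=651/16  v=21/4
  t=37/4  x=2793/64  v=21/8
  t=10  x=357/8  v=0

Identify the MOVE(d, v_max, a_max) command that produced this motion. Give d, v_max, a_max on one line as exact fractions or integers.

d=357/8 v_max=21/4 a_max=7/2

final state: t=10, x=357/8, v=0 → d = 357/8
a_max = (21/8−0)/(3/4−0) = 7/2
max v = 21/4 over t∈[3/2,17/2] → v_max = 21/4
check: 21/4·(3/2+7) = 357/8 ✓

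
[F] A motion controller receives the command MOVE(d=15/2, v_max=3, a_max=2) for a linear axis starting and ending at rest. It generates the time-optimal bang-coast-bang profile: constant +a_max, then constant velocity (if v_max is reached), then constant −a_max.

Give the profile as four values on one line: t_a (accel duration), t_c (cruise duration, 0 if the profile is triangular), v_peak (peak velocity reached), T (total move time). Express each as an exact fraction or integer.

vₘ²/aₘ = 3²/2 = 9/2
15/2 ≥ 9/2 → trapezoidal
t_a = 3/2; v_peak = 3
d_cruise = 15/2 − 9/2 = 3; t_c = 3/3 = 1
T = 2·3/2 + 1 = 4

t_a=3/2 t_c=1 v_peak=3 T=4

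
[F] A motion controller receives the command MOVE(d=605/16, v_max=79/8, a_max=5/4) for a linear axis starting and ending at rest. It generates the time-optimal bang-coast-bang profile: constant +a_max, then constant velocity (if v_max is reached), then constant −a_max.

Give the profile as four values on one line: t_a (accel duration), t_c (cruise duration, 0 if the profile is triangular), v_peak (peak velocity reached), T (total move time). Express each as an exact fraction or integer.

v_max²/a_max = (79/8)²/(5/4) = 6241/80
605/16 < 6241/80 → triangular
v_peak = √(605/16·5/4) = √(3025/64) = 55/8
t_a = (55/8)/(5/4) = 11/2; t_c = 0
T = 2·11/2 = 11

t_a=11/2 t_c=0 v_peak=55/8 T=11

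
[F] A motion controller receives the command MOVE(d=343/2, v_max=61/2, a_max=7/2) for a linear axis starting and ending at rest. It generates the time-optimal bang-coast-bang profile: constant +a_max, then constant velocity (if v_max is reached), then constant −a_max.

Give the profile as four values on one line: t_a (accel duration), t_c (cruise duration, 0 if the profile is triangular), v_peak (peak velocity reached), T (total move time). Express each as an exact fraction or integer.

t_a=7 t_c=0 v_peak=49/2 T=14

vₘ²/aₘ = (61/2)²/(7/2) = 3721/14
343/2 < 3721/14 so t_c = 0
v_peak = √(343/2·7/2) = √(2401/4) = 49/2
t_a = (49/2)/(7/2) = 7; t_c = 0
T = 2·7 = 14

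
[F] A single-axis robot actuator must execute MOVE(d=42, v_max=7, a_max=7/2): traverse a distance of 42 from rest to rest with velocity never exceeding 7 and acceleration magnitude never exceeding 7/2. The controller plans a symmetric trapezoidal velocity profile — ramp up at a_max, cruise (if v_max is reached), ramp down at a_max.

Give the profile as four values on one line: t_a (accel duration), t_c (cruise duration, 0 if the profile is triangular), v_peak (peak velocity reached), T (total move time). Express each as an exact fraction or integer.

t_a=2 t_c=4 v_peak=7 T=8

(v_max)²/a_max = 7²/(7/2) = 14
42 ≥ 14 → trapezoidal
t_a = 7/(7/2) = 2; v_peak = 7
d_cruise = 42 − 14 = 28; t_c = 28/7 = 4
T = 2·2 + 4 = 8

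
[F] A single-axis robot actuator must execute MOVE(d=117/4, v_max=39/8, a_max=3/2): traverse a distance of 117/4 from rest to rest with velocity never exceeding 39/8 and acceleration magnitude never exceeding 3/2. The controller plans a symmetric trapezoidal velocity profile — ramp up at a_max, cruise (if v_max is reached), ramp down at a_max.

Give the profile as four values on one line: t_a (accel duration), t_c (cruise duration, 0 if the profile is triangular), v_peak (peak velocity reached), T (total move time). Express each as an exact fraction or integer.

t_a=13/4 t_c=11/4 v_peak=39/8 T=37/4

vₘ²/aₘ = (39/8)²/(3/2) = 507/32
117/4 ≥ 507/32 → trapezoidal
t_a = (39/8)/(3/2) = 13/4; v_peak = 39/8
d_cruise = 117/4 − 507/32 = 429/32; t_c = (429/32)/(39/8) = 11/4
T = 2·13/4 + 11/4 = 37/4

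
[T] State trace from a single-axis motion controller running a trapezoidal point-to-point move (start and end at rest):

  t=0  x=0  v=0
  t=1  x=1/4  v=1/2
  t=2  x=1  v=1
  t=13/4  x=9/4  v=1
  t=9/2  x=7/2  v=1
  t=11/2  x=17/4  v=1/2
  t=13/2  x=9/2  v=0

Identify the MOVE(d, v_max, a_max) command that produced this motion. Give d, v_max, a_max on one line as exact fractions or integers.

final state: t=13/2, x=9/2, v=0 → d = 9/2
a_max = (1/2−0)/(1−0) = 1/2
max v = 1 over t∈[2,9/2] → v_max = 1
check: 1·(2+5/2) = 9/2 ✓

d=9/2 v_max=1 a_max=1/2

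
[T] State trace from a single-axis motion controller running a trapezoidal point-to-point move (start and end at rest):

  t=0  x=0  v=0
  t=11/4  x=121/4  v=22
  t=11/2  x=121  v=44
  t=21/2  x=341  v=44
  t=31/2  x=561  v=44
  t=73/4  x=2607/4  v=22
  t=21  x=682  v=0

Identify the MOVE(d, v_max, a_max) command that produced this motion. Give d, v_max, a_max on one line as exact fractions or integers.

d=682 v_max=44 a_max=8

final state: t=21, x=682, v=0 → d = 682
a_max = (22−0)/(11/4−0) = 8
max v = 44 over t∈[11/2,31/2] → v_max = 44
check: 44·(11/2+10) = 682 ✓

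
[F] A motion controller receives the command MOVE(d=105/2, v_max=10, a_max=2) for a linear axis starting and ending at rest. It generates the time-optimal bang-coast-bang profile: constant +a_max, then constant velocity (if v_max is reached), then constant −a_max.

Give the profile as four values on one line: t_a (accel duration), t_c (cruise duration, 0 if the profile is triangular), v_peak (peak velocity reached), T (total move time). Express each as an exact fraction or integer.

t_a=5 t_c=1/4 v_peak=10 T=41/4

vₘ²/aₘ = 10²/2 = 50
105/2 ≥ 50 → trapezoidal
t_a = 10/2 = 5; v_peak = 10
d_cruise = 105/2 − 50 = 5/2; t_c = (5/2)/10 = 1/4
T = 2·5 + 1/4 = 41/4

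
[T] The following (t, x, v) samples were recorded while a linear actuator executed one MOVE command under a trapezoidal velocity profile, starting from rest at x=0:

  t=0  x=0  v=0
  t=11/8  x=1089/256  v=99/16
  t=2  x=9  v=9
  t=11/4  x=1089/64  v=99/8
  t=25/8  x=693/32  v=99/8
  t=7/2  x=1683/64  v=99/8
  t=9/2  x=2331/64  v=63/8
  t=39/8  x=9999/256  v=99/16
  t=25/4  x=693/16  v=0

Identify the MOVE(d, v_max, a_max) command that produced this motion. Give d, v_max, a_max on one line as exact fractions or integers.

d=693/16 v_max=99/8 a_max=9/2

final state: t=25/4, x=693/16, v=0 → d = 693/16
a_max = (99/16−0)/(11/8−0) = 9/2
max v = 99/8 over t∈[11/4,7/2] → v_max = 99/8
check: 99/8·(11/4+3/4) = 693/16 ✓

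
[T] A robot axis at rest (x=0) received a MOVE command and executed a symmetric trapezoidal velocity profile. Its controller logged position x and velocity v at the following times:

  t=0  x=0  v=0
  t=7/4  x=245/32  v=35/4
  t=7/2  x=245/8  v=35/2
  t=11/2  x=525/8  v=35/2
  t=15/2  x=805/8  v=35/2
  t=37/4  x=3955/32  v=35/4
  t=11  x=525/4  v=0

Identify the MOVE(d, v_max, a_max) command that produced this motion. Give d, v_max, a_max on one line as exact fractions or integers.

final state: t=11, x=525/4, v=0 → d = 525/4
a_max = (35/4−0)/(7/4−0) = 5
max v = 35/2 over t∈[7/2,15/2] → v_max = 35/2
check: 35/2·(7/2+4) = 525/4 ✓

d=525/4 v_max=35/2 a_max=5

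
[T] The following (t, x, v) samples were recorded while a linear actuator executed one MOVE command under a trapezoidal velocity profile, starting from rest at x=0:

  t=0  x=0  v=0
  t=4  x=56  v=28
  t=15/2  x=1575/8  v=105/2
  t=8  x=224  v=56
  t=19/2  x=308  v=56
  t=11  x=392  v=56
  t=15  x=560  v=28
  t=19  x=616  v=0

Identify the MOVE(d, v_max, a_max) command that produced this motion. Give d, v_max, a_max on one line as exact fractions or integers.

final state: t=19, x=616, v=0 → d = 616
a_max = (28−0)/(4−0) = 7
max v = 56 over t∈[8,11] → v_max = 56
check: 56·(8+3) = 616 ✓

d=616 v_max=56 a_max=7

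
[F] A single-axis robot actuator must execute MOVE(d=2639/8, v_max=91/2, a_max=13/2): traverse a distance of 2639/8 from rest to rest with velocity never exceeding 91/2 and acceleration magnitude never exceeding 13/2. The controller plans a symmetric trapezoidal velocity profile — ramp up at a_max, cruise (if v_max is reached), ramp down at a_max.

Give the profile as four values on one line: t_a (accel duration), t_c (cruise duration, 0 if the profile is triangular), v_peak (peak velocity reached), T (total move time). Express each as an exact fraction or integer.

t_a=7 t_c=1/4 v_peak=91/2 T=57/4

vₘ²/aₘ = (91/2)²/(13/2) = 637/2
2639/8 ≥ 637/2 so v_max reached
t_a = (91/2)/(13/2) = 7; v_peak = 91/2
d_cruise = 2639/8 − 637/2 = 91/8; t_c = (91/8)/(91/2) = 1/4
T = 2·7 + 1/4 = 57/4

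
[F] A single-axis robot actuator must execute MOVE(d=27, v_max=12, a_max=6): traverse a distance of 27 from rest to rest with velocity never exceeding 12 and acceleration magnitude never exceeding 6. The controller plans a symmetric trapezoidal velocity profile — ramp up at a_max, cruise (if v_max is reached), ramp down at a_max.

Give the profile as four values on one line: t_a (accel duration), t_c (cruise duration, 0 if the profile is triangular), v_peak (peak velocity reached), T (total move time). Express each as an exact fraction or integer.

t_a=2 t_c=1/4 v_peak=12 T=17/4

(v_max)²/a_max = 12²/6 = 24
27 ≥ 24 → trapezoidal
t_a = 12/6 = 2; v_peak = 12
d_cruise = 27 − 24 = 3; t_c = 3/12 = 1/4
T = 2·2 + 1/4 = 17/4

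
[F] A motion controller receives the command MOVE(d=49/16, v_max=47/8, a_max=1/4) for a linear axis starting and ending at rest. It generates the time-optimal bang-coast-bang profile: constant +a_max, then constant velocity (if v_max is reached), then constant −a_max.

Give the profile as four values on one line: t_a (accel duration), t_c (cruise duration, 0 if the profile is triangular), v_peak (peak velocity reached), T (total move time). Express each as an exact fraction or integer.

t_a=7/2 t_c=0 v_peak=7/8 T=7

vₘ²/aₘ = (47/8)²/(1/4) = 2209/16
49/16 < 2209/16 ⇒ no cruise
v_peak = √(49/16·1/4) = √(49/64) = 7/8
t_a = (7/8)/(1/4) = 7/2; t_c = 0
T = 2·7/2 = 7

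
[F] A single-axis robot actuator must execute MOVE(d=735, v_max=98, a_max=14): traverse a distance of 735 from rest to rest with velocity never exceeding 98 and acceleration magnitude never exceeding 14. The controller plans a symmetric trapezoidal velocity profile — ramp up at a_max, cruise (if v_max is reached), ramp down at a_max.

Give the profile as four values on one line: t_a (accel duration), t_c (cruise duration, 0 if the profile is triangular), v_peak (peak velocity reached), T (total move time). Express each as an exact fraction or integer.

(v_max)²/a_max = 98²/14 = 686
735 ≥ 686 → trapezoidal
t_a = 98/14 = 7; v_peak = 98
d_cruise = 735 − 686 = 49; t_c = 49/98 = 1/2
T = 2·7 + 1/2 = 29/2

t_a=7 t_c=1/2 v_peak=98 T=29/2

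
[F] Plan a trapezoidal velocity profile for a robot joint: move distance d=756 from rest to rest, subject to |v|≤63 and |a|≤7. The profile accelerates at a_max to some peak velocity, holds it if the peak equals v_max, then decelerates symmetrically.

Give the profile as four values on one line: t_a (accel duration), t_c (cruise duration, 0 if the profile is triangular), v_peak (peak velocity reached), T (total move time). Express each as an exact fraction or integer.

t_a=9 t_c=3 v_peak=63 T=21

v_max²/a_max = 63²/7 = 567
756 ≥ 567 → trapezoidal
t_a = 63/7 = 9; v_peak = 63
d_cruise = 756 − 567 = 189; t_c = 189/63 = 3
T = 2·9 + 3 = 21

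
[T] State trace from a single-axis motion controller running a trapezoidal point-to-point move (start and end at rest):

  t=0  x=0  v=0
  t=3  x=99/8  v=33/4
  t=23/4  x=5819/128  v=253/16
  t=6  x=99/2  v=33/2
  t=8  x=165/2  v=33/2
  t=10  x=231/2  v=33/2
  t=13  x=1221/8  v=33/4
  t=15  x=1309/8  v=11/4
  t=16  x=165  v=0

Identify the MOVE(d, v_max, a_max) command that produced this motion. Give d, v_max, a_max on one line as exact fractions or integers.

final state: t=16, x=165, v=0 → d = 165
a_max = (33/4−0)/(3−0) = 11/4
max v = 33/2 over t∈[6,10] → v_max = 33/2
check: 33/2·(6+4) = 165 ✓

d=165 v_max=33/2 a_max=11/4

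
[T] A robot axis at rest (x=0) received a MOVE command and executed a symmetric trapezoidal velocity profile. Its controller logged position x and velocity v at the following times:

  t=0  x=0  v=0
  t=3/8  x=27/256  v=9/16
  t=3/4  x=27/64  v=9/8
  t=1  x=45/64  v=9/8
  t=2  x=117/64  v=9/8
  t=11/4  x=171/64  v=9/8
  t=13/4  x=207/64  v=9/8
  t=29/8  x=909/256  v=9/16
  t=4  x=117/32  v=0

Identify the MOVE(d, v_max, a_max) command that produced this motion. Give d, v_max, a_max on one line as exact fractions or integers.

final state: t=4, x=117/32, v=0 → d = 117/32
a_max = (9/16−0)/(3/8−0) = 3/2
max v = 9/8 over t∈[3/4,13/4] → v_max = 9/8
check: 9/8·(3/4+5/2) = 117/32 ✓

d=117/32 v_max=9/8 a_max=3/2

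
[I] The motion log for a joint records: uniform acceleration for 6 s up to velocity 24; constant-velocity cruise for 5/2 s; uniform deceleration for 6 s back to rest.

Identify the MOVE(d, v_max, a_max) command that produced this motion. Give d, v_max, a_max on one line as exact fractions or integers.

d=204 v_max=24 a_max=4

a_max = 24/6 = 4
d_a = ½·24·6 = 72; d_c = 24·5/2 = 60
d = 2·72 + 60 = 204
t_c = 5/2 > 0 → v_max = v_peak = 24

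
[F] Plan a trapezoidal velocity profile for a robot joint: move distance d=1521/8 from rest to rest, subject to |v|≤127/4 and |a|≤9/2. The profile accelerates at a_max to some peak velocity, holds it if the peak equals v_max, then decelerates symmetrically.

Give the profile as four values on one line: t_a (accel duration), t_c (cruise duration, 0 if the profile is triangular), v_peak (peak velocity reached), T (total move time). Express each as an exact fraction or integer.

vₘ²/aₘ = (127/4)²/(9/2) = 16129/72
1521/8 < 16129/72 ⇒ no cruise
v_peak = √(1521/8·9/2) = √(13689/16) = 117/4
t_a = (117/4)/(9/2) = 13/2; t_c = 0
T = 2·13/2 = 13

t_a=13/2 t_c=0 v_peak=117/4 T=13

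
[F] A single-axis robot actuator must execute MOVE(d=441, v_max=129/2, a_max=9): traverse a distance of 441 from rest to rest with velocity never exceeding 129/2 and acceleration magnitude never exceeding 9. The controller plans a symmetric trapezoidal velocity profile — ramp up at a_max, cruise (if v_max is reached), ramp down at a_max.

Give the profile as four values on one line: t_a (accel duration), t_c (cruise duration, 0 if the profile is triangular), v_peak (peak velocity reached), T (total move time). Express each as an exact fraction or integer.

vₘ²/aₘ = (129/2)²/9 = 1849/4
441 < 1849/4 so t_c = 0
v_peak = √(441·9) = √3969 = 63
t_a = 63/9 = 7; t_c = 0
T = 2·7 = 14

t_a=7 t_c=0 v_peak=63 T=14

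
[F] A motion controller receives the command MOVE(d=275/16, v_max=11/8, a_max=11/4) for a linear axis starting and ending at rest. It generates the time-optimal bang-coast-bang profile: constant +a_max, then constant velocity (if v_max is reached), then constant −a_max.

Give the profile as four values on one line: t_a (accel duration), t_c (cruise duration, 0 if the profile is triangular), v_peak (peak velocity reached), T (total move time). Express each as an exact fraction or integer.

vₘ²/aₘ = (11/8)²/(11/4) = 11/16
275/16 ≥ 11/16 ⇒ cruise phase
t_a = (11/8)/(11/4) = 1/2; v_peak = 11/8
d_cruise = 275/16 − 11/16 = 33/2; t_c = (33/2)/(11/8) = 12
T = 2·1/2 + 12 = 13

t_a=1/2 t_c=12 v_peak=11/8 T=13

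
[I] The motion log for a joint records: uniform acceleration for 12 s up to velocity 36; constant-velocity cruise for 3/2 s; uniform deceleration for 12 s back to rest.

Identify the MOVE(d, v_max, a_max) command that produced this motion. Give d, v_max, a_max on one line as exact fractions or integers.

d=486 v_max=36 a_max=3

a_max = 36/12 = 3
d_a = ½·36·12 = 216; d_c = 36·3/2 = 54
d = 2·216 + 54 = 486
t_c = 3/2 > 0 ⇒ limit active, v_max = 36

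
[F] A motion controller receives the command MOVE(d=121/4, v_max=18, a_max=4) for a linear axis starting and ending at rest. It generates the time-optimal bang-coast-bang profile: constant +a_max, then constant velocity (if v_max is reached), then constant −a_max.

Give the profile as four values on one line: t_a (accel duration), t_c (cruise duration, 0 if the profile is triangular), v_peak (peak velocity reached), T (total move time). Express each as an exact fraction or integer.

t_a=11/4 t_c=0 v_peak=11 T=11/2

(v_max)²/a_max = 18²/4 = 81
121/4 < 81 ⇒ no cruise
v_peak = √(121/4·4) = √121 = 11
t_a = 11/4; t_c = 0
T = 2·11/4 = 11/2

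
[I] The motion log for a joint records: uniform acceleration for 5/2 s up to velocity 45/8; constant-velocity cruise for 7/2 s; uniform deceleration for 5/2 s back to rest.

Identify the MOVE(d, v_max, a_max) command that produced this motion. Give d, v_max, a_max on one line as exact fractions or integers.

a_max = (45/8)/(5/2) = 9/4
d_a = ½·45/8·5/2 = 225/32; d_c = 45/8·7/2 = 315/16
d = 2·225/32 + 315/16 = 135/4
t_c = 7/2 > 0 ⇒ limit active, v_max = 45/8

d=135/4 v_max=45/8 a_max=9/4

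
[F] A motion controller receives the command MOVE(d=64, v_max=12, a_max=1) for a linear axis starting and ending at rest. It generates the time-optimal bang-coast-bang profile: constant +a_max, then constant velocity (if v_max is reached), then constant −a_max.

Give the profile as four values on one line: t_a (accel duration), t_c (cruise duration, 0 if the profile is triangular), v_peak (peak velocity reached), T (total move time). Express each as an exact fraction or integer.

t_a=8 t_c=0 v_peak=8 T=16

(v_max)²/a_max = 12²/1 = 144
64 < 144 so t_c = 0
v_peak = √(64·1) = √64 = 8
t_a = 8/1 = 8; t_c = 0
T = 2·8 = 16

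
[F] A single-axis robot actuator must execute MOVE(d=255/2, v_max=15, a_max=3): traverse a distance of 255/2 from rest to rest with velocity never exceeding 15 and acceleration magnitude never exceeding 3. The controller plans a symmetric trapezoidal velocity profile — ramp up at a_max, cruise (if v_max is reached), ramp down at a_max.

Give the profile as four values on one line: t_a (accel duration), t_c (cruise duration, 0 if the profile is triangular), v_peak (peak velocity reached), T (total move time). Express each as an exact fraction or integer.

t_a=5 t_c=7/2 v_peak=15 T=27/2

vₘ²/aₘ = 15²/3 = 75
255/2 ≥ 75 so v_max reached
t_a = 15/3 = 5; v_peak = 15
d_cruise = 255/2 − 75 = 105/2; t_c = (105/2)/15 = 7/2
T = 2·5 + 7/2 = 27/2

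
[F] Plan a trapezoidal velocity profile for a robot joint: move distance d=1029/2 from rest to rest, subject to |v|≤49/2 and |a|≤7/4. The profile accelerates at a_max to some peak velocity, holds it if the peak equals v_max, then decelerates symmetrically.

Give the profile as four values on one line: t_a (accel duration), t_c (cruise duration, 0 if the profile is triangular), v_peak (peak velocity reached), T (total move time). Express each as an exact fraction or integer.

t_a=14 t_c=7 v_peak=49/2 T=35

(v_max)²/a_max = (49/2)²/(7/4) = 343
1029/2 ≥ 343 ⇒ cruise phase
t_a = (49/2)/(7/4) = 14; v_peak = 49/2
d_cruise = 1029/2 − 343 = 343/2; t_c = (343/2)/(49/2) = 7
T = 2·14 + 7 = 35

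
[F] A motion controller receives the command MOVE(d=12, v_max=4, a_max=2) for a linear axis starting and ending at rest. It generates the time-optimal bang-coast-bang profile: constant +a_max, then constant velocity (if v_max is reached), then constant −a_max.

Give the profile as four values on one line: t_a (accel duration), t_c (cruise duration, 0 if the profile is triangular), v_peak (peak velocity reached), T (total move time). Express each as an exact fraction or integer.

vₘ²/aₘ = 4²/2 = 8
12 ≥ 8 → trapezoidal
t_a = 4/2 = 2; v_peak = 4
d_cruise = 12 − 8 = 4; t_c = 4/4 = 1
T = 2·2 + 1 = 5

t_a=2 t_c=1 v_peak=4 T=5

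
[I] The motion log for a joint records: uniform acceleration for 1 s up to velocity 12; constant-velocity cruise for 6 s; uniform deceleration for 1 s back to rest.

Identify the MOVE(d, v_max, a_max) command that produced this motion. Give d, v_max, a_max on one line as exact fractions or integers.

a_max = 12/1 = 12
d_a = ½·12·1 = 6; d_c = 12·6 = 72
d = 2·6 + 72 = 84
t_c = 6 > 0 ⇒ limit active, v_max = 12

d=84 v_max=12 a_max=12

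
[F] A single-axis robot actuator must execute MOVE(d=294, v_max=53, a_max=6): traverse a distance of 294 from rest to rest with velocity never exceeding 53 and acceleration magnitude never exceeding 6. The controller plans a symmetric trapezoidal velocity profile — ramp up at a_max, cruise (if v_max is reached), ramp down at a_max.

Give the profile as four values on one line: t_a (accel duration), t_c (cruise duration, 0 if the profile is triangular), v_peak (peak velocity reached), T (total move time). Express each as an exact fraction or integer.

t_a=7 t_c=0 v_peak=42 T=14

(v_max)²/a_max = 53²/6 = 2809/6
294 < 2809/6 ⇒ no cruise
v_peak = √(294·6) = √1764 = 42
t_a = 42/6 = 7; t_c = 0
T = 2·7 = 14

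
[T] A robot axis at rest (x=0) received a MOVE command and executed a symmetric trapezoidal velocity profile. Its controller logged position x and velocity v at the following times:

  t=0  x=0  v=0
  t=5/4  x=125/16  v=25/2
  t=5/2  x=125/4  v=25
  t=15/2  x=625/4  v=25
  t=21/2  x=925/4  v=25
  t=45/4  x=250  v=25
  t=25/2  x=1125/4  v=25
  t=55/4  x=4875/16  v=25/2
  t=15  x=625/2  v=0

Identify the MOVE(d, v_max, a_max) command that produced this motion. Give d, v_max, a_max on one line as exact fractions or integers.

final state: t=15, x=625/2, v=0 → d = 625/2
a_max = (25/2−0)/(5/4−0) = 10
max v = 25 over t∈[5/2,25/2] → v_max = 25
check: 25·(5/2+10) = 625/2 ✓

d=625/2 v_max=25 a_max=10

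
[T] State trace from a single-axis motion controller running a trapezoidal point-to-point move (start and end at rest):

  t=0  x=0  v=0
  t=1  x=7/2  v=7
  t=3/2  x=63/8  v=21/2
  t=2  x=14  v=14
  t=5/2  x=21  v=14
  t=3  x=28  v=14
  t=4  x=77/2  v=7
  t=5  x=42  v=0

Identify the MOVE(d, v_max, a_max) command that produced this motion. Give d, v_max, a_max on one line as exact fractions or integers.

d=42 v_max=14 a_max=7

final state: t=5, x=42, v=0 → d = 42
a_max = (7−0)/(1−0) = 7
max v = 14 over t∈[2,3] → v_max = 14
check: 14·(2+1) = 42 ✓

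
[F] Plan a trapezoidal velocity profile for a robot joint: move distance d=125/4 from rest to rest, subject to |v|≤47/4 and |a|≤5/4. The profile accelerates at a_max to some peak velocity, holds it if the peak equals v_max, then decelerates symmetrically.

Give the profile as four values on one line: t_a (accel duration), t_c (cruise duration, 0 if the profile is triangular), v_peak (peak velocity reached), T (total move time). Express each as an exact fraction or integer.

t_a=5 t_c=0 v_peak=25/4 T=10

(v_max)²/a_max = (47/4)²/(5/4) = 2209/20
125/4 < 2209/20 → triangular
v_peak = √(125/4·5/4) = √(625/16) = 25/4
t_a = (25/4)/(5/4) = 5; t_c = 0
T = 2·5 = 10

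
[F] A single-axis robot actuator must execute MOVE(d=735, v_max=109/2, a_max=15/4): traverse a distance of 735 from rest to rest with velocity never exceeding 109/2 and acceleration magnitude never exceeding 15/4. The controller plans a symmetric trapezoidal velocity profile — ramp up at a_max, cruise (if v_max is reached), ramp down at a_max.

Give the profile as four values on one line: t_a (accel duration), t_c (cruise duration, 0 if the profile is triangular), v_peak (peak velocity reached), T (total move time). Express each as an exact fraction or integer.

v_max²/a_max = (109/2)²/(15/4) = 11881/15
735 < 11881/15 so t_c = 0
v_peak = √(735·15/4) = √(11025/4) = 105/2
t_a = (105/2)/(15/4) = 14; t_c = 0
T = 2·14 = 28

t_a=14 t_c=0 v_peak=105/2 T=28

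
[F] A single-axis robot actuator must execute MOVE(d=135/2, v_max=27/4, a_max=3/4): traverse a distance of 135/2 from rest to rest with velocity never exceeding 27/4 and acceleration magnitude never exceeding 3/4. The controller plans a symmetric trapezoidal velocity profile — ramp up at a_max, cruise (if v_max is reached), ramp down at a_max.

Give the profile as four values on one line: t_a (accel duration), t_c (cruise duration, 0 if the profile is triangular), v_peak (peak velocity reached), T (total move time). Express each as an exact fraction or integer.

v_max²/a_max = (27/4)²/(3/4) = 243/4
135/2 ≥ 243/4 so v_max reached
t_a = (27/4)/(3/4) = 9; v_peak = 27/4
d_cruise = 135/2 − 243/4 = 27/4; t_c = (27/4)/(27/4) = 1
T = 2·9 + 1 = 19

t_a=9 t_c=1 v_peak=27/4 T=19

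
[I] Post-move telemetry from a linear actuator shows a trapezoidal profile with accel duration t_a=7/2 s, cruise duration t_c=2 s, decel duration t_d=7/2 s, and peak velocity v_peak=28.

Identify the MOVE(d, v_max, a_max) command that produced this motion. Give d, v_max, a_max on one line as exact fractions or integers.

d=154 v_max=28 a_max=8

a_max = 28/(7/2) = 8
d_a = ½·28·7/2 = 49; d_c = 28·2 = 56
d = 2·49 + 56 = 154
t_c = 2 > 0 so v_max = 28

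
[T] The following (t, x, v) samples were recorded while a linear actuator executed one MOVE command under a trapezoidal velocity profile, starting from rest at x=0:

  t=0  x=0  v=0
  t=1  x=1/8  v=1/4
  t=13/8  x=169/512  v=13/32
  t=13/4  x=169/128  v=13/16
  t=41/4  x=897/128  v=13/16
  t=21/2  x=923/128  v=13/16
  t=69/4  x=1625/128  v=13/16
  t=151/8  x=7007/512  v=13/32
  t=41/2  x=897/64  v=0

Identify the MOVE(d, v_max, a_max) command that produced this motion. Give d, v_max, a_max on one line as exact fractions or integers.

final state: t=41/2, x=897/64, v=0 → d = 897/64
a_max = (1/4−0)/(1−0) = 1/4
max v = 13/16 over t∈[13/4,69/4] → v_max = 13/16
check: 13/16·(13/4+14) = 897/64 ✓

d=897/64 v_max=13/16 a_max=1/4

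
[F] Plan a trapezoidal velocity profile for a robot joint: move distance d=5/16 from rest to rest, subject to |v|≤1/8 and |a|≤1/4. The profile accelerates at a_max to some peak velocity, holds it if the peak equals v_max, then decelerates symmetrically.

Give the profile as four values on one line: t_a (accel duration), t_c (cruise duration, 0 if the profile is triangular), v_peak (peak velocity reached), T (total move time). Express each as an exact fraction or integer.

(v_max)²/a_max = (1/8)²/(1/4) = 1/16
5/16 ≥ 1/16 ⇒ cruise phase
t_a = (1/8)/(1/4) = 1/2; v_peak = 1/8
d_cruise = 5/16 − 1/16 = 1/4; t_c = (1/4)/(1/8) = 2
T = 2·1/2 + 2 = 3

t_a=1/2 t_c=2 v_peak=1/8 T=3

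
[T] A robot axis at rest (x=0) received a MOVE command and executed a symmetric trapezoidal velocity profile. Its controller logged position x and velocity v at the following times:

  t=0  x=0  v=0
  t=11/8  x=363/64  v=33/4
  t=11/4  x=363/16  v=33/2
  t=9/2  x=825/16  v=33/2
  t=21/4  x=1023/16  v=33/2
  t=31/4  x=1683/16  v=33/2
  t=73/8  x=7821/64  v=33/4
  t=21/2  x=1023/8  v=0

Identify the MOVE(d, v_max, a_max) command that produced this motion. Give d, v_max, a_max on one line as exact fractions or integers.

d=1023/8 v_max=33/2 a_max=6

final state: t=21/2, x=1023/8, v=0 → d = 1023/8
a_max = (33/4−0)/(11/8−0) = 6
max v = 33/2 over t∈[11/4,31/4] → v_max = 33/2
check: 33/2·(11/4+5) = 1023/8 ✓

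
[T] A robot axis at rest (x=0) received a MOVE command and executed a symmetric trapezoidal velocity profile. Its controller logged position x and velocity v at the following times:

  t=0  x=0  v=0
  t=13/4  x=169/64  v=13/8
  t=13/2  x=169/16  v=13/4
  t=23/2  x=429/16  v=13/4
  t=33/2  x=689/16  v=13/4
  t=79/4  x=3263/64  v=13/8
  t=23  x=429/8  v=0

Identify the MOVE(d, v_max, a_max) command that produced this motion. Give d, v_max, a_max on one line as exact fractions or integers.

final state: t=23, x=429/8, v=0 → d = 429/8
a_max = (13/8−0)/(13/4−0) = 1/2
max v = 13/4 over t∈[13/2,33/2] → v_max = 13/4
check: 13/4·(13/2+10) = 429/8 ✓

d=429/8 v_max=13/4 a_max=1/2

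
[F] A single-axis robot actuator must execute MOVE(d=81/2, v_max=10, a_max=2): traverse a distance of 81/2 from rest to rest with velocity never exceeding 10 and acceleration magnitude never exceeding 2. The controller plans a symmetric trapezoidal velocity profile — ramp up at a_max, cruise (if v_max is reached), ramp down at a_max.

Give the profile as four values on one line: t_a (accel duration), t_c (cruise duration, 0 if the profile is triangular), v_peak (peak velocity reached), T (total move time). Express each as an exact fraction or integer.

t_a=9/2 t_c=0 v_peak=9 T=9

(v_max)²/a_max = 10²/2 = 50
81/2 < 50 ⇒ no cruise
v_peak = √(81/2·2) = √81 = 9
t_a = 9/2; t_c = 0
T = 2·9/2 = 9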